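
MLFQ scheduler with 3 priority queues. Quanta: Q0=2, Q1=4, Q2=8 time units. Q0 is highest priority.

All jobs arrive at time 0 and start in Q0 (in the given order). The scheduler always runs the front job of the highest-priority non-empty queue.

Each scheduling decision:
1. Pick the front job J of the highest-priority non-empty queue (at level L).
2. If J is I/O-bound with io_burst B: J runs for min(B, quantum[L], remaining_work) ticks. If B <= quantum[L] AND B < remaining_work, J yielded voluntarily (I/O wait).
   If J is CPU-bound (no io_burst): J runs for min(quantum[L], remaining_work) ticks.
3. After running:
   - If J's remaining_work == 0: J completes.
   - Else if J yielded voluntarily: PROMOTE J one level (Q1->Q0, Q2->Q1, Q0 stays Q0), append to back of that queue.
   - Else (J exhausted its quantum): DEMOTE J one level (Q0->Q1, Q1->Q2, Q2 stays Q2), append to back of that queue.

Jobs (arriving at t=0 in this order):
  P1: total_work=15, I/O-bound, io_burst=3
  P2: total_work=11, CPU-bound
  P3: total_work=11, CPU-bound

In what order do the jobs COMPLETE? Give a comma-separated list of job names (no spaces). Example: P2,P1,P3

t=0-2: P1@Q0 runs 2, rem=13, quantum used, demote→Q1. Q0=[P2,P3] Q1=[P1] Q2=[]
t=2-4: P2@Q0 runs 2, rem=9, quantum used, demote→Q1. Q0=[P3] Q1=[P1,P2] Q2=[]
t=4-6: P3@Q0 runs 2, rem=9, quantum used, demote→Q1. Q0=[] Q1=[P1,P2,P3] Q2=[]
t=6-9: P1@Q1 runs 3, rem=10, I/O yield, promote→Q0. Q0=[P1] Q1=[P2,P3] Q2=[]
t=9-11: P1@Q0 runs 2, rem=8, quantum used, demote→Q1. Q0=[] Q1=[P2,P3,P1] Q2=[]
t=11-15: P2@Q1 runs 4, rem=5, quantum used, demote→Q2. Q0=[] Q1=[P3,P1] Q2=[P2]
t=15-19: P3@Q1 runs 4, rem=5, quantum used, demote→Q2. Q0=[] Q1=[P1] Q2=[P2,P3]
t=19-22: P1@Q1 runs 3, rem=5, I/O yield, promote→Q0. Q0=[P1] Q1=[] Q2=[P2,P3]
t=22-24: P1@Q0 runs 2, rem=3, quantum used, demote→Q1. Q0=[] Q1=[P1] Q2=[P2,P3]
t=24-27: P1@Q1 runs 3, rem=0, completes. Q0=[] Q1=[] Q2=[P2,P3]
t=27-32: P2@Q2 runs 5, rem=0, completes. Q0=[] Q1=[] Q2=[P3]
t=32-37: P3@Q2 runs 5, rem=0, completes. Q0=[] Q1=[] Q2=[]

Answer: P1,P2,P3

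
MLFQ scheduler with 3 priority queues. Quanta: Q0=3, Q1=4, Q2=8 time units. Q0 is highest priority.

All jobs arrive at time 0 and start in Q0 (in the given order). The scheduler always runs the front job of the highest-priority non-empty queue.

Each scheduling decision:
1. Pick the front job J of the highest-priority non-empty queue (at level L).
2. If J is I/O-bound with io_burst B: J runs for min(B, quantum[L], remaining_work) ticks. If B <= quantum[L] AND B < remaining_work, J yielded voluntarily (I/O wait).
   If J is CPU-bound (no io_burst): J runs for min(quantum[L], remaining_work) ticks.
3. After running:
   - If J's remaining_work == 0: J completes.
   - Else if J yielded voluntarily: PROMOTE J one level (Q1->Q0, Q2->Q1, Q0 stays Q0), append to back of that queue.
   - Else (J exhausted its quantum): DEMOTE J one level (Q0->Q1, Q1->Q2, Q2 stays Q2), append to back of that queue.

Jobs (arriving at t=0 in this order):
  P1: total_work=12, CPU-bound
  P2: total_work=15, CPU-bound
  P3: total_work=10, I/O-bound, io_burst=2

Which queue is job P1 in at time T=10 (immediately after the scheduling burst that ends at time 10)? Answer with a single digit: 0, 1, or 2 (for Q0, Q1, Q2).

t=0-3: P1@Q0 runs 3, rem=9, quantum used, demote→Q1. Q0=[P2,P3] Q1=[P1] Q2=[]
t=3-6: P2@Q0 runs 3, rem=12, quantum used, demote→Q1. Q0=[P3] Q1=[P1,P2] Q2=[]
t=6-8: P3@Q0 runs 2, rem=8, I/O yield, promote→Q0. Q0=[P3] Q1=[P1,P2] Q2=[]
t=8-10: P3@Q0 runs 2, rem=6, I/O yield, promote→Q0. Q0=[P3] Q1=[P1,P2] Q2=[]
t=10-12: P3@Q0 runs 2, rem=4, I/O yield, promote→Q0. Q0=[P3] Q1=[P1,P2] Q2=[]
t=12-14: P3@Q0 runs 2, rem=2, I/O yield, promote→Q0. Q0=[P3] Q1=[P1,P2] Q2=[]
t=14-16: P3@Q0 runs 2, rem=0, completes. Q0=[] Q1=[P1,P2] Q2=[]
t=16-20: P1@Q1 runs 4, rem=5, quantum used, demote→Q2. Q0=[] Q1=[P2] Q2=[P1]
t=20-24: P2@Q1 runs 4, rem=8, quantum used, demote→Q2. Q0=[] Q1=[] Q2=[P1,P2]
t=24-29: P1@Q2 runs 5, rem=0, completes. Q0=[] Q1=[] Q2=[P2]
t=29-37: P2@Q2 runs 8, rem=0, completes. Q0=[] Q1=[] Q2=[]

Answer: 1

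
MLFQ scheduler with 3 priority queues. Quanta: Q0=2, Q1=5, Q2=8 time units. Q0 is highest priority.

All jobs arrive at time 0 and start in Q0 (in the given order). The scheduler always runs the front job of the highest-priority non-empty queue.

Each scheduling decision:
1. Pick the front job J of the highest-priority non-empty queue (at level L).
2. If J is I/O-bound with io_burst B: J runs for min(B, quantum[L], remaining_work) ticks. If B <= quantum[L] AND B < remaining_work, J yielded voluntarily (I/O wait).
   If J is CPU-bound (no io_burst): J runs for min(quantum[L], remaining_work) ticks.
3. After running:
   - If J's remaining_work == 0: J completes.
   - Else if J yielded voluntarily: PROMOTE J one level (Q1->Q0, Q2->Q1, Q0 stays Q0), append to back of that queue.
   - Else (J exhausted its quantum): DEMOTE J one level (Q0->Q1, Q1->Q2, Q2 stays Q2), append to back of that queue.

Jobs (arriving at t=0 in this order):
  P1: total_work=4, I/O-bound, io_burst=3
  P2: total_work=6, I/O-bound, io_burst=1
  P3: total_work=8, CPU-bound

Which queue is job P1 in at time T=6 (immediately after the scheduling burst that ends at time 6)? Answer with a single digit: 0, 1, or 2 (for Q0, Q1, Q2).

Answer: 1

Derivation:
t=0-2: P1@Q0 runs 2, rem=2, quantum used, demote→Q1. Q0=[P2,P3] Q1=[P1] Q2=[]
t=2-3: P2@Q0 runs 1, rem=5, I/O yield, promote→Q0. Q0=[P3,P2] Q1=[P1] Q2=[]
t=3-5: P3@Q0 runs 2, rem=6, quantum used, demote→Q1. Q0=[P2] Q1=[P1,P3] Q2=[]
t=5-6: P2@Q0 runs 1, rem=4, I/O yield, promote→Q0. Q0=[P2] Q1=[P1,P3] Q2=[]
t=6-7: P2@Q0 runs 1, rem=3, I/O yield, promote→Q0. Q0=[P2] Q1=[P1,P3] Q2=[]
t=7-8: P2@Q0 runs 1, rem=2, I/O yield, promote→Q0. Q0=[P2] Q1=[P1,P3] Q2=[]
t=8-9: P2@Q0 runs 1, rem=1, I/O yield, promote→Q0. Q0=[P2] Q1=[P1,P3] Q2=[]
t=9-10: P2@Q0 runs 1, rem=0, completes. Q0=[] Q1=[P1,P3] Q2=[]
t=10-12: P1@Q1 runs 2, rem=0, completes. Q0=[] Q1=[P3] Q2=[]
t=12-17: P3@Q1 runs 5, rem=1, quantum used, demote→Q2. Q0=[] Q1=[] Q2=[P3]
t=17-18: P3@Q2 runs 1, rem=0, completes. Q0=[] Q1=[] Q2=[]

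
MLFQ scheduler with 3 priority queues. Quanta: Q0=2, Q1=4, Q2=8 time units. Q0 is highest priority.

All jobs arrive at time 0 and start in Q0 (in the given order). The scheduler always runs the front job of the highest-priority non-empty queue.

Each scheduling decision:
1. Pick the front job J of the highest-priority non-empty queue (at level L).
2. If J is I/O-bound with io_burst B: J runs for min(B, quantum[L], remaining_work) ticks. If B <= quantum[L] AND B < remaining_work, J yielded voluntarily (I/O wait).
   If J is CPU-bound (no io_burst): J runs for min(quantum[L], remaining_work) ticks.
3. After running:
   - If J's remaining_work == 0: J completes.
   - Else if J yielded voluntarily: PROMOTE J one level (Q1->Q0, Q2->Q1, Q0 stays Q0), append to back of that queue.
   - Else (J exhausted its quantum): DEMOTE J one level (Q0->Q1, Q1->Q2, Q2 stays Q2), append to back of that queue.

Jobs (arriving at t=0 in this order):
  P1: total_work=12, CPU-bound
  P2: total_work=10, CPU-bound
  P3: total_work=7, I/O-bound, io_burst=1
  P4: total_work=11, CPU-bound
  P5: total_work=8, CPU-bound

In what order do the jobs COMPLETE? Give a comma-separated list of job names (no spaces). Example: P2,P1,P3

Answer: P3,P1,P2,P4,P5

Derivation:
t=0-2: P1@Q0 runs 2, rem=10, quantum used, demote→Q1. Q0=[P2,P3,P4,P5] Q1=[P1] Q2=[]
t=2-4: P2@Q0 runs 2, rem=8, quantum used, demote→Q1. Q0=[P3,P4,P5] Q1=[P1,P2] Q2=[]
t=4-5: P3@Q0 runs 1, rem=6, I/O yield, promote→Q0. Q0=[P4,P5,P3] Q1=[P1,P2] Q2=[]
t=5-7: P4@Q0 runs 2, rem=9, quantum used, demote→Q1. Q0=[P5,P3] Q1=[P1,P2,P4] Q2=[]
t=7-9: P5@Q0 runs 2, rem=6, quantum used, demote→Q1. Q0=[P3] Q1=[P1,P2,P4,P5] Q2=[]
t=9-10: P3@Q0 runs 1, rem=5, I/O yield, promote→Q0. Q0=[P3] Q1=[P1,P2,P4,P5] Q2=[]
t=10-11: P3@Q0 runs 1, rem=4, I/O yield, promote→Q0. Q0=[P3] Q1=[P1,P2,P4,P5] Q2=[]
t=11-12: P3@Q0 runs 1, rem=3, I/O yield, promote→Q0. Q0=[P3] Q1=[P1,P2,P4,P5] Q2=[]
t=12-13: P3@Q0 runs 1, rem=2, I/O yield, promote→Q0. Q0=[P3] Q1=[P1,P2,P4,P5] Q2=[]
t=13-14: P3@Q0 runs 1, rem=1, I/O yield, promote→Q0. Q0=[P3] Q1=[P1,P2,P4,P5] Q2=[]
t=14-15: P3@Q0 runs 1, rem=0, completes. Q0=[] Q1=[P1,P2,P4,P5] Q2=[]
t=15-19: P1@Q1 runs 4, rem=6, quantum used, demote→Q2. Q0=[] Q1=[P2,P4,P5] Q2=[P1]
t=19-23: P2@Q1 runs 4, rem=4, quantum used, demote→Q2. Q0=[] Q1=[P4,P5] Q2=[P1,P2]
t=23-27: P4@Q1 runs 4, rem=5, quantum used, demote→Q2. Q0=[] Q1=[P5] Q2=[P1,P2,P4]
t=27-31: P5@Q1 runs 4, rem=2, quantum used, demote→Q2. Q0=[] Q1=[] Q2=[P1,P2,P4,P5]
t=31-37: P1@Q2 runs 6, rem=0, completes. Q0=[] Q1=[] Q2=[P2,P4,P5]
t=37-41: P2@Q2 runs 4, rem=0, completes. Q0=[] Q1=[] Q2=[P4,P5]
t=41-46: P4@Q2 runs 5, rem=0, completes. Q0=[] Q1=[] Q2=[P5]
t=46-48: P5@Q2 runs 2, rem=0, completes. Q0=[] Q1=[] Q2=[]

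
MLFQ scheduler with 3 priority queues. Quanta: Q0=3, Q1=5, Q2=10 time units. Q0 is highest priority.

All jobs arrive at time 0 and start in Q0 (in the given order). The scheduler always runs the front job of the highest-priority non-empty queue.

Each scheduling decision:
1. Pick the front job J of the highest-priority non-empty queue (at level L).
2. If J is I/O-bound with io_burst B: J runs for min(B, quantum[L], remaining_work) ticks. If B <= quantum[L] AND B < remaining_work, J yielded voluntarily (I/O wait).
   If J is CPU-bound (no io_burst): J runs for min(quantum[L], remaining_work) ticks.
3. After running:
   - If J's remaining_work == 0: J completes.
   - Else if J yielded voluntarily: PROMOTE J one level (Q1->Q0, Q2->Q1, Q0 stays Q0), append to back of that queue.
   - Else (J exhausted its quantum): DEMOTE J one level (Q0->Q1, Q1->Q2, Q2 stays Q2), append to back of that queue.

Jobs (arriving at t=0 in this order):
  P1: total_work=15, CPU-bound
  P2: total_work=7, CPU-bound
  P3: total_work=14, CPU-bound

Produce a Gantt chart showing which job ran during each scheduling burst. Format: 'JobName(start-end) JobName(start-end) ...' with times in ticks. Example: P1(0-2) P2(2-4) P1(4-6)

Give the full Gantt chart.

t=0-3: P1@Q0 runs 3, rem=12, quantum used, demote→Q1. Q0=[P2,P3] Q1=[P1] Q2=[]
t=3-6: P2@Q0 runs 3, rem=4, quantum used, demote→Q1. Q0=[P3] Q1=[P1,P2] Q2=[]
t=6-9: P3@Q0 runs 3, rem=11, quantum used, demote→Q1. Q0=[] Q1=[P1,P2,P3] Q2=[]
t=9-14: P1@Q1 runs 5, rem=7, quantum used, demote→Q2. Q0=[] Q1=[P2,P3] Q2=[P1]
t=14-18: P2@Q1 runs 4, rem=0, completes. Q0=[] Q1=[P3] Q2=[P1]
t=18-23: P3@Q1 runs 5, rem=6, quantum used, demote→Q2. Q0=[] Q1=[] Q2=[P1,P3]
t=23-30: P1@Q2 runs 7, rem=0, completes. Q0=[] Q1=[] Q2=[P3]
t=30-36: P3@Q2 runs 6, rem=0, completes. Q0=[] Q1=[] Q2=[]

Answer: P1(0-3) P2(3-6) P3(6-9) P1(9-14) P2(14-18) P3(18-23) P1(23-30) P3(30-36)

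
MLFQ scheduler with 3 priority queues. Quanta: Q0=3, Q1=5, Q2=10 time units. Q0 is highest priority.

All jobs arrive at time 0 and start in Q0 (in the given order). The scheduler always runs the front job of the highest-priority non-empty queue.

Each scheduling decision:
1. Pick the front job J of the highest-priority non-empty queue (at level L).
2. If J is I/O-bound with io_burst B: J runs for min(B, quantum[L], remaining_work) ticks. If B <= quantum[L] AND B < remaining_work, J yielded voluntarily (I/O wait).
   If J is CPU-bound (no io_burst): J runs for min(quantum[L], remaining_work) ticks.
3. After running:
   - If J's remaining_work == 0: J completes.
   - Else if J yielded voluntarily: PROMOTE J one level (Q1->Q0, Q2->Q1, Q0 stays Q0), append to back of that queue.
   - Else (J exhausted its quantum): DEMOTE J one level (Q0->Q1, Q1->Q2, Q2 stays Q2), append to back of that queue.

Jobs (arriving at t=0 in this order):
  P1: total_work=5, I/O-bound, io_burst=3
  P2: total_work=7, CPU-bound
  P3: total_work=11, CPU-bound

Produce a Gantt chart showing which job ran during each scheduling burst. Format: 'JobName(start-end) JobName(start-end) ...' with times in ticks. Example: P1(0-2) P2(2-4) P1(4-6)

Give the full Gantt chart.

t=0-3: P1@Q0 runs 3, rem=2, I/O yield, promote→Q0. Q0=[P2,P3,P1] Q1=[] Q2=[]
t=3-6: P2@Q0 runs 3, rem=4, quantum used, demote→Q1. Q0=[P3,P1] Q1=[P2] Q2=[]
t=6-9: P3@Q0 runs 3, rem=8, quantum used, demote→Q1. Q0=[P1] Q1=[P2,P3] Q2=[]
t=9-11: P1@Q0 runs 2, rem=0, completes. Q0=[] Q1=[P2,P3] Q2=[]
t=11-15: P2@Q1 runs 4, rem=0, completes. Q0=[] Q1=[P3] Q2=[]
t=15-20: P3@Q1 runs 5, rem=3, quantum used, demote→Q2. Q0=[] Q1=[] Q2=[P3]
t=20-23: P3@Q2 runs 3, rem=0, completes. Q0=[] Q1=[] Q2=[]

Answer: P1(0-3) P2(3-6) P3(6-9) P1(9-11) P2(11-15) P3(15-20) P3(20-23)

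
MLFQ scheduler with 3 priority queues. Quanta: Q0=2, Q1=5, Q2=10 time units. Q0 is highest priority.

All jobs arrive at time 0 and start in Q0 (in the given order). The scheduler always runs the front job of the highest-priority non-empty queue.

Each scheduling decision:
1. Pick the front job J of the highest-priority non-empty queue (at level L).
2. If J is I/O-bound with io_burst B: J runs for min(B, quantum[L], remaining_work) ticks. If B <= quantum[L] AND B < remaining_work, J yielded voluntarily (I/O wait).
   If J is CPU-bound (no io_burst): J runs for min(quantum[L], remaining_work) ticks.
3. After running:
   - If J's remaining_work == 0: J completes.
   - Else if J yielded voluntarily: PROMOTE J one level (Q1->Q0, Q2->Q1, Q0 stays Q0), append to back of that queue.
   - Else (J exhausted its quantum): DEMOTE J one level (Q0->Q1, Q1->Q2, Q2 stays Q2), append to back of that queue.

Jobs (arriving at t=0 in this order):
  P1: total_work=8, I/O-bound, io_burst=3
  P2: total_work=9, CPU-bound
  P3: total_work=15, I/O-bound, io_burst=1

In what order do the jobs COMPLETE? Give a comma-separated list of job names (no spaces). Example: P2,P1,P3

Answer: P3,P1,P2

Derivation:
t=0-2: P1@Q0 runs 2, rem=6, quantum used, demote→Q1. Q0=[P2,P3] Q1=[P1] Q2=[]
t=2-4: P2@Q0 runs 2, rem=7, quantum used, demote→Q1. Q0=[P3] Q1=[P1,P2] Q2=[]
t=4-5: P3@Q0 runs 1, rem=14, I/O yield, promote→Q0. Q0=[P3] Q1=[P1,P2] Q2=[]
t=5-6: P3@Q0 runs 1, rem=13, I/O yield, promote→Q0. Q0=[P3] Q1=[P1,P2] Q2=[]
t=6-7: P3@Q0 runs 1, rem=12, I/O yield, promote→Q0. Q0=[P3] Q1=[P1,P2] Q2=[]
t=7-8: P3@Q0 runs 1, rem=11, I/O yield, promote→Q0. Q0=[P3] Q1=[P1,P2] Q2=[]
t=8-9: P3@Q0 runs 1, rem=10, I/O yield, promote→Q0. Q0=[P3] Q1=[P1,P2] Q2=[]
t=9-10: P3@Q0 runs 1, rem=9, I/O yield, promote→Q0. Q0=[P3] Q1=[P1,P2] Q2=[]
t=10-11: P3@Q0 runs 1, rem=8, I/O yield, promote→Q0. Q0=[P3] Q1=[P1,P2] Q2=[]
t=11-12: P3@Q0 runs 1, rem=7, I/O yield, promote→Q0. Q0=[P3] Q1=[P1,P2] Q2=[]
t=12-13: P3@Q0 runs 1, rem=6, I/O yield, promote→Q0. Q0=[P3] Q1=[P1,P2] Q2=[]
t=13-14: P3@Q0 runs 1, rem=5, I/O yield, promote→Q0. Q0=[P3] Q1=[P1,P2] Q2=[]
t=14-15: P3@Q0 runs 1, rem=4, I/O yield, promote→Q0. Q0=[P3] Q1=[P1,P2] Q2=[]
t=15-16: P3@Q0 runs 1, rem=3, I/O yield, promote→Q0. Q0=[P3] Q1=[P1,P2] Q2=[]
t=16-17: P3@Q0 runs 1, rem=2, I/O yield, promote→Q0. Q0=[P3] Q1=[P1,P2] Q2=[]
t=17-18: P3@Q0 runs 1, rem=1, I/O yield, promote→Q0. Q0=[P3] Q1=[P1,P2] Q2=[]
t=18-19: P3@Q0 runs 1, rem=0, completes. Q0=[] Q1=[P1,P2] Q2=[]
t=19-22: P1@Q1 runs 3, rem=3, I/O yield, promote→Q0. Q0=[P1] Q1=[P2] Q2=[]
t=22-24: P1@Q0 runs 2, rem=1, quantum used, demote→Q1. Q0=[] Q1=[P2,P1] Q2=[]
t=24-29: P2@Q1 runs 5, rem=2, quantum used, demote→Q2. Q0=[] Q1=[P1] Q2=[P2]
t=29-30: P1@Q1 runs 1, rem=0, completes. Q0=[] Q1=[] Q2=[P2]
t=30-32: P2@Q2 runs 2, rem=0, completes. Q0=[] Q1=[] Q2=[]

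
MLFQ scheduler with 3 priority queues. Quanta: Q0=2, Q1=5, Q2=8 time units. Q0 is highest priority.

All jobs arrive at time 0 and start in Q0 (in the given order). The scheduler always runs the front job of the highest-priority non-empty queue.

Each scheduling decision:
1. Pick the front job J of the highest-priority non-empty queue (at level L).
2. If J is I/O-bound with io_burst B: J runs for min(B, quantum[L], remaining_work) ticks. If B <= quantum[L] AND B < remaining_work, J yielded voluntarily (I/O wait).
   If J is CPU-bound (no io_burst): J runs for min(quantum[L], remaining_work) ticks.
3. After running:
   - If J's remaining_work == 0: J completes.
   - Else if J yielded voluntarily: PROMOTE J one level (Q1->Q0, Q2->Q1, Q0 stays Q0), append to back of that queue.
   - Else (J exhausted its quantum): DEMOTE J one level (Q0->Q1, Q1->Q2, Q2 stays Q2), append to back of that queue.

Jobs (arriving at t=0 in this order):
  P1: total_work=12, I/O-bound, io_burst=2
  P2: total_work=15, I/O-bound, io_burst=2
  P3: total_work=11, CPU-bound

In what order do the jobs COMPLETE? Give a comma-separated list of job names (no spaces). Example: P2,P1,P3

t=0-2: P1@Q0 runs 2, rem=10, I/O yield, promote→Q0. Q0=[P2,P3,P1] Q1=[] Q2=[]
t=2-4: P2@Q0 runs 2, rem=13, I/O yield, promote→Q0. Q0=[P3,P1,P2] Q1=[] Q2=[]
t=4-6: P3@Q0 runs 2, rem=9, quantum used, demote→Q1. Q0=[P1,P2] Q1=[P3] Q2=[]
t=6-8: P1@Q0 runs 2, rem=8, I/O yield, promote→Q0. Q0=[P2,P1] Q1=[P3] Q2=[]
t=8-10: P2@Q0 runs 2, rem=11, I/O yield, promote→Q0. Q0=[P1,P2] Q1=[P3] Q2=[]
t=10-12: P1@Q0 runs 2, rem=6, I/O yield, promote→Q0. Q0=[P2,P1] Q1=[P3] Q2=[]
t=12-14: P2@Q0 runs 2, rem=9, I/O yield, promote→Q0. Q0=[P1,P2] Q1=[P3] Q2=[]
t=14-16: P1@Q0 runs 2, rem=4, I/O yield, promote→Q0. Q0=[P2,P1] Q1=[P3] Q2=[]
t=16-18: P2@Q0 runs 2, rem=7, I/O yield, promote→Q0. Q0=[P1,P2] Q1=[P3] Q2=[]
t=18-20: P1@Q0 runs 2, rem=2, I/O yield, promote→Q0. Q0=[P2,P1] Q1=[P3] Q2=[]
t=20-22: P2@Q0 runs 2, rem=5, I/O yield, promote→Q0. Q0=[P1,P2] Q1=[P3] Q2=[]
t=22-24: P1@Q0 runs 2, rem=0, completes. Q0=[P2] Q1=[P3] Q2=[]
t=24-26: P2@Q0 runs 2, rem=3, I/O yield, promote→Q0. Q0=[P2] Q1=[P3] Q2=[]
t=26-28: P2@Q0 runs 2, rem=1, I/O yield, promote→Q0. Q0=[P2] Q1=[P3] Q2=[]
t=28-29: P2@Q0 runs 1, rem=0, completes. Q0=[] Q1=[P3] Q2=[]
t=29-34: P3@Q1 runs 5, rem=4, quantum used, demote→Q2. Q0=[] Q1=[] Q2=[P3]
t=34-38: P3@Q2 runs 4, rem=0, completes. Q0=[] Q1=[] Q2=[]

Answer: P1,P2,P3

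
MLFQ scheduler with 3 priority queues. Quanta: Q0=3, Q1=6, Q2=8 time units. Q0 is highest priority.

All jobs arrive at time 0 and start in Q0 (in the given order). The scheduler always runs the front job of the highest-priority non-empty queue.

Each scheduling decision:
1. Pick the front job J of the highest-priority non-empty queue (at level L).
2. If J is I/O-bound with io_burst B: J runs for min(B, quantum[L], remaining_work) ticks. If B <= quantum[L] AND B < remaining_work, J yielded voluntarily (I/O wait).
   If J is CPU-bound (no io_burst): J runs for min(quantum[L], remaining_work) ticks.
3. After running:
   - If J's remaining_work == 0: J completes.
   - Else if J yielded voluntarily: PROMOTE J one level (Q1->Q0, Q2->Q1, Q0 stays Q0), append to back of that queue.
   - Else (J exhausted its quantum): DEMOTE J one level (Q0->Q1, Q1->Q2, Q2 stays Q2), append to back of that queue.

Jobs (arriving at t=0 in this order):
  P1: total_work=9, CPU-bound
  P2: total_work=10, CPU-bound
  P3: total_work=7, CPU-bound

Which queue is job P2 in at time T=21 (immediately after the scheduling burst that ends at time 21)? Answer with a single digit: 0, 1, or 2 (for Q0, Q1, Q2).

t=0-3: P1@Q0 runs 3, rem=6, quantum used, demote→Q1. Q0=[P2,P3] Q1=[P1] Q2=[]
t=3-6: P2@Q0 runs 3, rem=7, quantum used, demote→Q1. Q0=[P3] Q1=[P1,P2] Q2=[]
t=6-9: P3@Q0 runs 3, rem=4, quantum used, demote→Q1. Q0=[] Q1=[P1,P2,P3] Q2=[]
t=9-15: P1@Q1 runs 6, rem=0, completes. Q0=[] Q1=[P2,P3] Q2=[]
t=15-21: P2@Q1 runs 6, rem=1, quantum used, demote→Q2. Q0=[] Q1=[P3] Q2=[P2]
t=21-25: P3@Q1 runs 4, rem=0, completes. Q0=[] Q1=[] Q2=[P2]
t=25-26: P2@Q2 runs 1, rem=0, completes. Q0=[] Q1=[] Q2=[]

Answer: 2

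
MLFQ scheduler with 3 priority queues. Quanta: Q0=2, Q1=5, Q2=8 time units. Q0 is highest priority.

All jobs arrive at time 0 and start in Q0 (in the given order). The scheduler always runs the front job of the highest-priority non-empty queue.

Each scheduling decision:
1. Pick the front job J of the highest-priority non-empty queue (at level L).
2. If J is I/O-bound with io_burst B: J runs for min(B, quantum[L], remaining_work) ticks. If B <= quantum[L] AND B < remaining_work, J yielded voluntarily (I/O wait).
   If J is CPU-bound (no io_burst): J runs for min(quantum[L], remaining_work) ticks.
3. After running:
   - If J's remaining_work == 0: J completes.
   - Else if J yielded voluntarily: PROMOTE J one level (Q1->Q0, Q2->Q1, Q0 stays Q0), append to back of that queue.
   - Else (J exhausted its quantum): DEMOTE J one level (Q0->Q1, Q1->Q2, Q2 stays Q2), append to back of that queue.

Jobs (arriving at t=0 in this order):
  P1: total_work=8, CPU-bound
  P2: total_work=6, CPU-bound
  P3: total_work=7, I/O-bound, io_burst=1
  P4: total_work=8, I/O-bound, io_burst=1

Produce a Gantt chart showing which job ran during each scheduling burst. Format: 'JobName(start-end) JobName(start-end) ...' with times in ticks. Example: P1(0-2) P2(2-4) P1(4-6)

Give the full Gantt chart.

Answer: P1(0-2) P2(2-4) P3(4-5) P4(5-6) P3(6-7) P4(7-8) P3(8-9) P4(9-10) P3(10-11) P4(11-12) P3(12-13) P4(13-14) P3(14-15) P4(15-16) P3(16-17) P4(17-18) P4(18-19) P1(19-24) P2(24-28) P1(28-29)

Derivation:
t=0-2: P1@Q0 runs 2, rem=6, quantum used, demote→Q1. Q0=[P2,P3,P4] Q1=[P1] Q2=[]
t=2-4: P2@Q0 runs 2, rem=4, quantum used, demote→Q1. Q0=[P3,P4] Q1=[P1,P2] Q2=[]
t=4-5: P3@Q0 runs 1, rem=6, I/O yield, promote→Q0. Q0=[P4,P3] Q1=[P1,P2] Q2=[]
t=5-6: P4@Q0 runs 1, rem=7, I/O yield, promote→Q0. Q0=[P3,P4] Q1=[P1,P2] Q2=[]
t=6-7: P3@Q0 runs 1, rem=5, I/O yield, promote→Q0. Q0=[P4,P3] Q1=[P1,P2] Q2=[]
t=7-8: P4@Q0 runs 1, rem=6, I/O yield, promote→Q0. Q0=[P3,P4] Q1=[P1,P2] Q2=[]
t=8-9: P3@Q0 runs 1, rem=4, I/O yield, promote→Q0. Q0=[P4,P3] Q1=[P1,P2] Q2=[]
t=9-10: P4@Q0 runs 1, rem=5, I/O yield, promote→Q0. Q0=[P3,P4] Q1=[P1,P2] Q2=[]
t=10-11: P3@Q0 runs 1, rem=3, I/O yield, promote→Q0. Q0=[P4,P3] Q1=[P1,P2] Q2=[]
t=11-12: P4@Q0 runs 1, rem=4, I/O yield, promote→Q0. Q0=[P3,P4] Q1=[P1,P2] Q2=[]
t=12-13: P3@Q0 runs 1, rem=2, I/O yield, promote→Q0. Q0=[P4,P3] Q1=[P1,P2] Q2=[]
t=13-14: P4@Q0 runs 1, rem=3, I/O yield, promote→Q0. Q0=[P3,P4] Q1=[P1,P2] Q2=[]
t=14-15: P3@Q0 runs 1, rem=1, I/O yield, promote→Q0. Q0=[P4,P3] Q1=[P1,P2] Q2=[]
t=15-16: P4@Q0 runs 1, rem=2, I/O yield, promote→Q0. Q0=[P3,P4] Q1=[P1,P2] Q2=[]
t=16-17: P3@Q0 runs 1, rem=0, completes. Q0=[P4] Q1=[P1,P2] Q2=[]
t=17-18: P4@Q0 runs 1, rem=1, I/O yield, promote→Q0. Q0=[P4] Q1=[P1,P2] Q2=[]
t=18-19: P4@Q0 runs 1, rem=0, completes. Q0=[] Q1=[P1,P2] Q2=[]
t=19-24: P1@Q1 runs 5, rem=1, quantum used, demote→Q2. Q0=[] Q1=[P2] Q2=[P1]
t=24-28: P2@Q1 runs 4, rem=0, completes. Q0=[] Q1=[] Q2=[P1]
t=28-29: P1@Q2 runs 1, rem=0, completes. Q0=[] Q1=[] Q2=[]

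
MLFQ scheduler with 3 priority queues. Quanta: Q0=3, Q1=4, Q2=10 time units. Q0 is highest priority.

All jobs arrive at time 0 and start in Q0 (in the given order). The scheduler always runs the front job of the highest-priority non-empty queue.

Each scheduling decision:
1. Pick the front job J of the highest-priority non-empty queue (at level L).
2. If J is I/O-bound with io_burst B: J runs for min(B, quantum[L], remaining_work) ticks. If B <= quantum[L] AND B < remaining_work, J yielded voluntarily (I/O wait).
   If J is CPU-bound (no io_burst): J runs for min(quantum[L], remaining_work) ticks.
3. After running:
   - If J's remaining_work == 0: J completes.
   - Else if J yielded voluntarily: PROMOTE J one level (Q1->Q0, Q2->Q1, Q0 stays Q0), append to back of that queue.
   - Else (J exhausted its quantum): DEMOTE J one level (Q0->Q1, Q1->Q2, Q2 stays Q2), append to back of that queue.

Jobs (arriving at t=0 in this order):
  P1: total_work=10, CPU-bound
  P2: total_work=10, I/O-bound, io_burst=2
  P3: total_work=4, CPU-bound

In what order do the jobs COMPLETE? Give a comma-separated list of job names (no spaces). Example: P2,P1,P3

Answer: P2,P3,P1

Derivation:
t=0-3: P1@Q0 runs 3, rem=7, quantum used, demote→Q1. Q0=[P2,P3] Q1=[P1] Q2=[]
t=3-5: P2@Q0 runs 2, rem=8, I/O yield, promote→Q0. Q0=[P3,P2] Q1=[P1] Q2=[]
t=5-8: P3@Q0 runs 3, rem=1, quantum used, demote→Q1. Q0=[P2] Q1=[P1,P3] Q2=[]
t=8-10: P2@Q0 runs 2, rem=6, I/O yield, promote→Q0. Q0=[P2] Q1=[P1,P3] Q2=[]
t=10-12: P2@Q0 runs 2, rem=4, I/O yield, promote→Q0. Q0=[P2] Q1=[P1,P3] Q2=[]
t=12-14: P2@Q0 runs 2, rem=2, I/O yield, promote→Q0. Q0=[P2] Q1=[P1,P3] Q2=[]
t=14-16: P2@Q0 runs 2, rem=0, completes. Q0=[] Q1=[P1,P3] Q2=[]
t=16-20: P1@Q1 runs 4, rem=3, quantum used, demote→Q2. Q0=[] Q1=[P3] Q2=[P1]
t=20-21: P3@Q1 runs 1, rem=0, completes. Q0=[] Q1=[] Q2=[P1]
t=21-24: P1@Q2 runs 3, rem=0, completes. Q0=[] Q1=[] Q2=[]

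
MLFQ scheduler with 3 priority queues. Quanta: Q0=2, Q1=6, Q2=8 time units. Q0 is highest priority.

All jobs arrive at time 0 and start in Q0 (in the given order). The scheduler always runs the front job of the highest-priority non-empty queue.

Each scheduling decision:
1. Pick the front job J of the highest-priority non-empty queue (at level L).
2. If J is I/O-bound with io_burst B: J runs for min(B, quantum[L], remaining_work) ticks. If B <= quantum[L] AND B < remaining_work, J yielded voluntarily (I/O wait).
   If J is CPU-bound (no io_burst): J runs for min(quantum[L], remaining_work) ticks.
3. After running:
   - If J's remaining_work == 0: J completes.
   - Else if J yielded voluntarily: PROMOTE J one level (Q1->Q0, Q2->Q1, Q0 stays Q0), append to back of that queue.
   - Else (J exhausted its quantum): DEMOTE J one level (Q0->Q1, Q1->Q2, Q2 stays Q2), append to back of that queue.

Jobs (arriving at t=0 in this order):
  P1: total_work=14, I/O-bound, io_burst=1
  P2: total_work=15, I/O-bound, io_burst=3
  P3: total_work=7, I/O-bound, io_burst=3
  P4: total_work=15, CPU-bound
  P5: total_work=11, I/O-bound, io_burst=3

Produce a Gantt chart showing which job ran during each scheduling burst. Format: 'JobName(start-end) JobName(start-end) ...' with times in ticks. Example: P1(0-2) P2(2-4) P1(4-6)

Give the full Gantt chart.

t=0-1: P1@Q0 runs 1, rem=13, I/O yield, promote→Q0. Q0=[P2,P3,P4,P5,P1] Q1=[] Q2=[]
t=1-3: P2@Q0 runs 2, rem=13, quantum used, demote→Q1. Q0=[P3,P4,P5,P1] Q1=[P2] Q2=[]
t=3-5: P3@Q0 runs 2, rem=5, quantum used, demote→Q1. Q0=[P4,P5,P1] Q1=[P2,P3] Q2=[]
t=5-7: P4@Q0 runs 2, rem=13, quantum used, demote→Q1. Q0=[P5,P1] Q1=[P2,P3,P4] Q2=[]
t=7-9: P5@Q0 runs 2, rem=9, quantum used, demote→Q1. Q0=[P1] Q1=[P2,P3,P4,P5] Q2=[]
t=9-10: P1@Q0 runs 1, rem=12, I/O yield, promote→Q0. Q0=[P1] Q1=[P2,P3,P4,P5] Q2=[]
t=10-11: P1@Q0 runs 1, rem=11, I/O yield, promote→Q0. Q0=[P1] Q1=[P2,P3,P4,P5] Q2=[]
t=11-12: P1@Q0 runs 1, rem=10, I/O yield, promote→Q0. Q0=[P1] Q1=[P2,P3,P4,P5] Q2=[]
t=12-13: P1@Q0 runs 1, rem=9, I/O yield, promote→Q0. Q0=[P1] Q1=[P2,P3,P4,P5] Q2=[]
t=13-14: P1@Q0 runs 1, rem=8, I/O yield, promote→Q0. Q0=[P1] Q1=[P2,P3,P4,P5] Q2=[]
t=14-15: P1@Q0 runs 1, rem=7, I/O yield, promote→Q0. Q0=[P1] Q1=[P2,P3,P4,P5] Q2=[]
t=15-16: P1@Q0 runs 1, rem=6, I/O yield, promote→Q0. Q0=[P1] Q1=[P2,P3,P4,P5] Q2=[]
t=16-17: P1@Q0 runs 1, rem=5, I/O yield, promote→Q0. Q0=[P1] Q1=[P2,P3,P4,P5] Q2=[]
t=17-18: P1@Q0 runs 1, rem=4, I/O yield, promote→Q0. Q0=[P1] Q1=[P2,P3,P4,P5] Q2=[]
t=18-19: P1@Q0 runs 1, rem=3, I/O yield, promote→Q0. Q0=[P1] Q1=[P2,P3,P4,P5] Q2=[]
t=19-20: P1@Q0 runs 1, rem=2, I/O yield, promote→Q0. Q0=[P1] Q1=[P2,P3,P4,P5] Q2=[]
t=20-21: P1@Q0 runs 1, rem=1, I/O yield, promote→Q0. Q0=[P1] Q1=[P2,P3,P4,P5] Q2=[]
t=21-22: P1@Q0 runs 1, rem=0, completes. Q0=[] Q1=[P2,P3,P4,P5] Q2=[]
t=22-25: P2@Q1 runs 3, rem=10, I/O yield, promote→Q0. Q0=[P2] Q1=[P3,P4,P5] Q2=[]
t=25-27: P2@Q0 runs 2, rem=8, quantum used, demote→Q1. Q0=[] Q1=[P3,P4,P5,P2] Q2=[]
t=27-30: P3@Q1 runs 3, rem=2, I/O yield, promote→Q0. Q0=[P3] Q1=[P4,P5,P2] Q2=[]
t=30-32: P3@Q0 runs 2, rem=0, completes. Q0=[] Q1=[P4,P5,P2] Q2=[]
t=32-38: P4@Q1 runs 6, rem=7, quantum used, demote→Q2. Q0=[] Q1=[P5,P2] Q2=[P4]
t=38-41: P5@Q1 runs 3, rem=6, I/O yield, promote→Q0. Q0=[P5] Q1=[P2] Q2=[P4]
t=41-43: P5@Q0 runs 2, rem=4, quantum used, demote→Q1. Q0=[] Q1=[P2,P5] Q2=[P4]
t=43-46: P2@Q1 runs 3, rem=5, I/O yield, promote→Q0. Q0=[P2] Q1=[P5] Q2=[P4]
t=46-48: P2@Q0 runs 2, rem=3, quantum used, demote→Q1. Q0=[] Q1=[P5,P2] Q2=[P4]
t=48-51: P5@Q1 runs 3, rem=1, I/O yield, promote→Q0. Q0=[P5] Q1=[P2] Q2=[P4]
t=51-52: P5@Q0 runs 1, rem=0, completes. Q0=[] Q1=[P2] Q2=[P4]
t=52-55: P2@Q1 runs 3, rem=0, completes. Q0=[] Q1=[] Q2=[P4]
t=55-62: P4@Q2 runs 7, rem=0, completes. Q0=[] Q1=[] Q2=[]

Answer: P1(0-1) P2(1-3) P3(3-5) P4(5-7) P5(7-9) P1(9-10) P1(10-11) P1(11-12) P1(12-13) P1(13-14) P1(14-15) P1(15-16) P1(16-17) P1(17-18) P1(18-19) P1(19-20) P1(20-21) P1(21-22) P2(22-25) P2(25-27) P3(27-30) P3(30-32) P4(32-38) P5(38-41) P5(41-43) P2(43-46) P2(46-48) P5(48-51) P5(51-52) P2(52-55) P4(55-62)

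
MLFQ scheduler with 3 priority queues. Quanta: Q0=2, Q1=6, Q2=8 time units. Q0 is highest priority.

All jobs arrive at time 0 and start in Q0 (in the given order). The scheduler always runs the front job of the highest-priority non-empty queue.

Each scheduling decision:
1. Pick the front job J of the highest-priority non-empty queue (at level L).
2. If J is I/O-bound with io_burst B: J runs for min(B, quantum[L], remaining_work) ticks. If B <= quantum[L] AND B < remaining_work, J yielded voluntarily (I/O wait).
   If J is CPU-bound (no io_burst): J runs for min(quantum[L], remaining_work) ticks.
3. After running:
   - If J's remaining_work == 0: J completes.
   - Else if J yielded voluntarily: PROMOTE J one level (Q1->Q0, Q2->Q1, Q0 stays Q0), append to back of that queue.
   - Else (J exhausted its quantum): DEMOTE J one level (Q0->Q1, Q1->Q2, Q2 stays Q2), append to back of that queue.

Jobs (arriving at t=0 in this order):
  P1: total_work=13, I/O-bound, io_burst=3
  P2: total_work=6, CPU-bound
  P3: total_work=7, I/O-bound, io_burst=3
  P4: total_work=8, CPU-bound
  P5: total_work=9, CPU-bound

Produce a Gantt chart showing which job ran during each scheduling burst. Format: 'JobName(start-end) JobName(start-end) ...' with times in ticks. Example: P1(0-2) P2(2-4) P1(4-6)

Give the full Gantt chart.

Answer: P1(0-2) P2(2-4) P3(4-6) P4(6-8) P5(8-10) P1(10-13) P1(13-15) P2(15-19) P3(19-22) P3(22-24) P4(24-30) P5(30-36) P1(36-39) P1(39-41) P1(41-42) P5(42-43)

Derivation:
t=0-2: P1@Q0 runs 2, rem=11, quantum used, demote→Q1. Q0=[P2,P3,P4,P5] Q1=[P1] Q2=[]
t=2-4: P2@Q0 runs 2, rem=4, quantum used, demote→Q1. Q0=[P3,P4,P5] Q1=[P1,P2] Q2=[]
t=4-6: P3@Q0 runs 2, rem=5, quantum used, demote→Q1. Q0=[P4,P5] Q1=[P1,P2,P3] Q2=[]
t=6-8: P4@Q0 runs 2, rem=6, quantum used, demote→Q1. Q0=[P5] Q1=[P1,P2,P3,P4] Q2=[]
t=8-10: P5@Q0 runs 2, rem=7, quantum used, demote→Q1. Q0=[] Q1=[P1,P2,P3,P4,P5] Q2=[]
t=10-13: P1@Q1 runs 3, rem=8, I/O yield, promote→Q0. Q0=[P1] Q1=[P2,P3,P4,P5] Q2=[]
t=13-15: P1@Q0 runs 2, rem=6, quantum used, demote→Q1. Q0=[] Q1=[P2,P3,P4,P5,P1] Q2=[]
t=15-19: P2@Q1 runs 4, rem=0, completes. Q0=[] Q1=[P3,P4,P5,P1] Q2=[]
t=19-22: P3@Q1 runs 3, rem=2, I/O yield, promote→Q0. Q0=[P3] Q1=[P4,P5,P1] Q2=[]
t=22-24: P3@Q0 runs 2, rem=0, completes. Q0=[] Q1=[P4,P5,P1] Q2=[]
t=24-30: P4@Q1 runs 6, rem=0, completes. Q0=[] Q1=[P5,P1] Q2=[]
t=30-36: P5@Q1 runs 6, rem=1, quantum used, demote→Q2. Q0=[] Q1=[P1] Q2=[P5]
t=36-39: P1@Q1 runs 3, rem=3, I/O yield, promote→Q0. Q0=[P1] Q1=[] Q2=[P5]
t=39-41: P1@Q0 runs 2, rem=1, quantum used, demote→Q1. Q0=[] Q1=[P1] Q2=[P5]
t=41-42: P1@Q1 runs 1, rem=0, completes. Q0=[] Q1=[] Q2=[P5]
t=42-43: P5@Q2 runs 1, rem=0, completes. Q0=[] Q1=[] Q2=[]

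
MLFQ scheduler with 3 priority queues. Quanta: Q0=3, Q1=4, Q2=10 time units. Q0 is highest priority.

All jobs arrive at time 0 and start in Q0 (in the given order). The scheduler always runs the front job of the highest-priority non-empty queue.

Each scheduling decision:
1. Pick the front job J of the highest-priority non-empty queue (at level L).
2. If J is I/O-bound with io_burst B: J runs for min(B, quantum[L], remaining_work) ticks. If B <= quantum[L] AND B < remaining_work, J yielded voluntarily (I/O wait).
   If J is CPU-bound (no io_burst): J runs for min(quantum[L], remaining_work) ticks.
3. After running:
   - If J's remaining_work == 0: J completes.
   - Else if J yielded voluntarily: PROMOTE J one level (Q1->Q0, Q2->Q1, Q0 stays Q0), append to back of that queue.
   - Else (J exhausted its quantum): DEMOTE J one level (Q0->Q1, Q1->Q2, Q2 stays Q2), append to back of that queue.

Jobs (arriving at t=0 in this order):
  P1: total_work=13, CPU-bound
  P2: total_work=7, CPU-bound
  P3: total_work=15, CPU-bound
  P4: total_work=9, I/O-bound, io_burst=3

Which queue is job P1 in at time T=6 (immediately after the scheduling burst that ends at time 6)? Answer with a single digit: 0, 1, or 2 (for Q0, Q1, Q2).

t=0-3: P1@Q0 runs 3, rem=10, quantum used, demote→Q1. Q0=[P2,P3,P4] Q1=[P1] Q2=[]
t=3-6: P2@Q0 runs 3, rem=4, quantum used, demote→Q1. Q0=[P3,P4] Q1=[P1,P2] Q2=[]
t=6-9: P3@Q0 runs 3, rem=12, quantum used, demote→Q1. Q0=[P4] Q1=[P1,P2,P3] Q2=[]
t=9-12: P4@Q0 runs 3, rem=6, I/O yield, promote→Q0. Q0=[P4] Q1=[P1,P2,P3] Q2=[]
t=12-15: P4@Q0 runs 3, rem=3, I/O yield, promote→Q0. Q0=[P4] Q1=[P1,P2,P3] Q2=[]
t=15-18: P4@Q0 runs 3, rem=0, completes. Q0=[] Q1=[P1,P2,P3] Q2=[]
t=18-22: P1@Q1 runs 4, rem=6, quantum used, demote→Q2. Q0=[] Q1=[P2,P3] Q2=[P1]
t=22-26: P2@Q1 runs 4, rem=0, completes. Q0=[] Q1=[P3] Q2=[P1]
t=26-30: P3@Q1 runs 4, rem=8, quantum used, demote→Q2. Q0=[] Q1=[] Q2=[P1,P3]
t=30-36: P1@Q2 runs 6, rem=0, completes. Q0=[] Q1=[] Q2=[P3]
t=36-44: P3@Q2 runs 8, rem=0, completes. Q0=[] Q1=[] Q2=[]

Answer: 1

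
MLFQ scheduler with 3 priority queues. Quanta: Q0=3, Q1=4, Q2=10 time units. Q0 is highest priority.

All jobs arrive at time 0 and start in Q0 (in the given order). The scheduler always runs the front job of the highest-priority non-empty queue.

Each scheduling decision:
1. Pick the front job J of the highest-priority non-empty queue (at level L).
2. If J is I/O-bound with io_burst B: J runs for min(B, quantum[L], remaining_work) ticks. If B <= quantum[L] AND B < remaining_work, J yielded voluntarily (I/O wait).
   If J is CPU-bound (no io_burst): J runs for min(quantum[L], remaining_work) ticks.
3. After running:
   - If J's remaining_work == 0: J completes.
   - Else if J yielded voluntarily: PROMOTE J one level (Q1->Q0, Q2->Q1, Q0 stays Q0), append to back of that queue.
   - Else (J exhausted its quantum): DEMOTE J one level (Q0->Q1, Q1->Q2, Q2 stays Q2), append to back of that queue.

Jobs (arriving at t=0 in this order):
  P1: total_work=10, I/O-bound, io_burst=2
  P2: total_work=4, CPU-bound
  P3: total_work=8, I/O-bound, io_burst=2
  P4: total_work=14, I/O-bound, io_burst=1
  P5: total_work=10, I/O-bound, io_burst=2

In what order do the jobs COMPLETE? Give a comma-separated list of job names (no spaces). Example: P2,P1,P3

t=0-2: P1@Q0 runs 2, rem=8, I/O yield, promote→Q0. Q0=[P2,P3,P4,P5,P1] Q1=[] Q2=[]
t=2-5: P2@Q0 runs 3, rem=1, quantum used, demote→Q1. Q0=[P3,P4,P5,P1] Q1=[P2] Q2=[]
t=5-7: P3@Q0 runs 2, rem=6, I/O yield, promote→Q0. Q0=[P4,P5,P1,P3] Q1=[P2] Q2=[]
t=7-8: P4@Q0 runs 1, rem=13, I/O yield, promote→Q0. Q0=[P5,P1,P3,P4] Q1=[P2] Q2=[]
t=8-10: P5@Q0 runs 2, rem=8, I/O yield, promote→Q0. Q0=[P1,P3,P4,P5] Q1=[P2] Q2=[]
t=10-12: P1@Q0 runs 2, rem=6, I/O yield, promote→Q0. Q0=[P3,P4,P5,P1] Q1=[P2] Q2=[]
t=12-14: P3@Q0 runs 2, rem=4, I/O yield, promote→Q0. Q0=[P4,P5,P1,P3] Q1=[P2] Q2=[]
t=14-15: P4@Q0 runs 1, rem=12, I/O yield, promote→Q0. Q0=[P5,P1,P3,P4] Q1=[P2] Q2=[]
t=15-17: P5@Q0 runs 2, rem=6, I/O yield, promote→Q0. Q0=[P1,P3,P4,P5] Q1=[P2] Q2=[]
t=17-19: P1@Q0 runs 2, rem=4, I/O yield, promote→Q0. Q0=[P3,P4,P5,P1] Q1=[P2] Q2=[]
t=19-21: P3@Q0 runs 2, rem=2, I/O yield, promote→Q0. Q0=[P4,P5,P1,P3] Q1=[P2] Q2=[]
t=21-22: P4@Q0 runs 1, rem=11, I/O yield, promote→Q0. Q0=[P5,P1,P3,P4] Q1=[P2] Q2=[]
t=22-24: P5@Q0 runs 2, rem=4, I/O yield, promote→Q0. Q0=[P1,P3,P4,P5] Q1=[P2] Q2=[]
t=24-26: P1@Q0 runs 2, rem=2, I/O yield, promote→Q0. Q0=[P3,P4,P5,P1] Q1=[P2] Q2=[]
t=26-28: P3@Q0 runs 2, rem=0, completes. Q0=[P4,P5,P1] Q1=[P2] Q2=[]
t=28-29: P4@Q0 runs 1, rem=10, I/O yield, promote→Q0. Q0=[P5,P1,P4] Q1=[P2] Q2=[]
t=29-31: P5@Q0 runs 2, rem=2, I/O yield, promote→Q0. Q0=[P1,P4,P5] Q1=[P2] Q2=[]
t=31-33: P1@Q0 runs 2, rem=0, completes. Q0=[P4,P5] Q1=[P2] Q2=[]
t=33-34: P4@Q0 runs 1, rem=9, I/O yield, promote→Q0. Q0=[P5,P4] Q1=[P2] Q2=[]
t=34-36: P5@Q0 runs 2, rem=0, completes. Q0=[P4] Q1=[P2] Q2=[]
t=36-37: P4@Q0 runs 1, rem=8, I/O yield, promote→Q0. Q0=[P4] Q1=[P2] Q2=[]
t=37-38: P4@Q0 runs 1, rem=7, I/O yield, promote→Q0. Q0=[P4] Q1=[P2] Q2=[]
t=38-39: P4@Q0 runs 1, rem=6, I/O yield, promote→Q0. Q0=[P4] Q1=[P2] Q2=[]
t=39-40: P4@Q0 runs 1, rem=5, I/O yield, promote→Q0. Q0=[P4] Q1=[P2] Q2=[]
t=40-41: P4@Q0 runs 1, rem=4, I/O yield, promote→Q0. Q0=[P4] Q1=[P2] Q2=[]
t=41-42: P4@Q0 runs 1, rem=3, I/O yield, promote→Q0. Q0=[P4] Q1=[P2] Q2=[]
t=42-43: P4@Q0 runs 1, rem=2, I/O yield, promote→Q0. Q0=[P4] Q1=[P2] Q2=[]
t=43-44: P4@Q0 runs 1, rem=1, I/O yield, promote→Q0. Q0=[P4] Q1=[P2] Q2=[]
t=44-45: P4@Q0 runs 1, rem=0, completes. Q0=[] Q1=[P2] Q2=[]
t=45-46: P2@Q1 runs 1, rem=0, completes. Q0=[] Q1=[] Q2=[]

Answer: P3,P1,P5,P4,P2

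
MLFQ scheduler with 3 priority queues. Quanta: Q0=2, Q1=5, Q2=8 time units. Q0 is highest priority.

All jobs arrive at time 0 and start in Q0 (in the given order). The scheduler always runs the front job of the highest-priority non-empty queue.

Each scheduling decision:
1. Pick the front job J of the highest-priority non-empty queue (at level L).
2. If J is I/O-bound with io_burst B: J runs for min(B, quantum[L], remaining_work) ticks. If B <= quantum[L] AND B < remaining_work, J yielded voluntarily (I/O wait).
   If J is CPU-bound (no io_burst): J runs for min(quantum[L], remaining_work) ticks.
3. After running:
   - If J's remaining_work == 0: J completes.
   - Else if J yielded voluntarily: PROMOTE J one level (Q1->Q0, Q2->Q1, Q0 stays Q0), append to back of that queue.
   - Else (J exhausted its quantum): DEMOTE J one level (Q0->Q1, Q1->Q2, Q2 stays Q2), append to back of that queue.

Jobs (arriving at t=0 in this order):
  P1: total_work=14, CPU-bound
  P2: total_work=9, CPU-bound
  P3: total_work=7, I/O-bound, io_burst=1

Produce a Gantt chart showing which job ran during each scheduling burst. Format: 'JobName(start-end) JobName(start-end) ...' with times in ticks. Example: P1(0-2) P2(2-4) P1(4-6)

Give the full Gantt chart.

Answer: P1(0-2) P2(2-4) P3(4-5) P3(5-6) P3(6-7) P3(7-8) P3(8-9) P3(9-10) P3(10-11) P1(11-16) P2(16-21) P1(21-28) P2(28-30)

Derivation:
t=0-2: P1@Q0 runs 2, rem=12, quantum used, demote→Q1. Q0=[P2,P3] Q1=[P1] Q2=[]
t=2-4: P2@Q0 runs 2, rem=7, quantum used, demote→Q1. Q0=[P3] Q1=[P1,P2] Q2=[]
t=4-5: P3@Q0 runs 1, rem=6, I/O yield, promote→Q0. Q0=[P3] Q1=[P1,P2] Q2=[]
t=5-6: P3@Q0 runs 1, rem=5, I/O yield, promote→Q0. Q0=[P3] Q1=[P1,P2] Q2=[]
t=6-7: P3@Q0 runs 1, rem=4, I/O yield, promote→Q0. Q0=[P3] Q1=[P1,P2] Q2=[]
t=7-8: P3@Q0 runs 1, rem=3, I/O yield, promote→Q0. Q0=[P3] Q1=[P1,P2] Q2=[]
t=8-9: P3@Q0 runs 1, rem=2, I/O yield, promote→Q0. Q0=[P3] Q1=[P1,P2] Q2=[]
t=9-10: P3@Q0 runs 1, rem=1, I/O yield, promote→Q0. Q0=[P3] Q1=[P1,P2] Q2=[]
t=10-11: P3@Q0 runs 1, rem=0, completes. Q0=[] Q1=[P1,P2] Q2=[]
t=11-16: P1@Q1 runs 5, rem=7, quantum used, demote→Q2. Q0=[] Q1=[P2] Q2=[P1]
t=16-21: P2@Q1 runs 5, rem=2, quantum used, demote→Q2. Q0=[] Q1=[] Q2=[P1,P2]
t=21-28: P1@Q2 runs 7, rem=0, completes. Q0=[] Q1=[] Q2=[P2]
t=28-30: P2@Q2 runs 2, rem=0, completes. Q0=[] Q1=[] Q2=[]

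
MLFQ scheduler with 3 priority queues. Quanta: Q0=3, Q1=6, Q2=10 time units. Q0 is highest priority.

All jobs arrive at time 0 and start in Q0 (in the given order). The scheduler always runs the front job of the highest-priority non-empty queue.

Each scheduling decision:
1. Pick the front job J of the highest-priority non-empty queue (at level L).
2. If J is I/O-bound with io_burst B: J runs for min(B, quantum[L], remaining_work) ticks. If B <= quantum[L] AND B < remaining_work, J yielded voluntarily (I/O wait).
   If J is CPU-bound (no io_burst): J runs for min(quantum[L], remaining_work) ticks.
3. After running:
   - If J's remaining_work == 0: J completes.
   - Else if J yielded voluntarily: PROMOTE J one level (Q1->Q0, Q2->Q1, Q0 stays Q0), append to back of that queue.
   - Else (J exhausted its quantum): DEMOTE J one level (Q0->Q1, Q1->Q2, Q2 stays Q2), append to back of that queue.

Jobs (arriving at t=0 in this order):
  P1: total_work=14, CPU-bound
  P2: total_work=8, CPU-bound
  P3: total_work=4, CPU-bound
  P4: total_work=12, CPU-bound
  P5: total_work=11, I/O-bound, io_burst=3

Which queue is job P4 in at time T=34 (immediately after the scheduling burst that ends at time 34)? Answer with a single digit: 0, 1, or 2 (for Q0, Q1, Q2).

Answer: 1

Derivation:
t=0-3: P1@Q0 runs 3, rem=11, quantum used, demote→Q1. Q0=[P2,P3,P4,P5] Q1=[P1] Q2=[]
t=3-6: P2@Q0 runs 3, rem=5, quantum used, demote→Q1. Q0=[P3,P4,P5] Q1=[P1,P2] Q2=[]
t=6-9: P3@Q0 runs 3, rem=1, quantum used, demote→Q1. Q0=[P4,P5] Q1=[P1,P2,P3] Q2=[]
t=9-12: P4@Q0 runs 3, rem=9, quantum used, demote→Q1. Q0=[P5] Q1=[P1,P2,P3,P4] Q2=[]
t=12-15: P5@Q0 runs 3, rem=8, I/O yield, promote→Q0. Q0=[P5] Q1=[P1,P2,P3,P4] Q2=[]
t=15-18: P5@Q0 runs 3, rem=5, I/O yield, promote→Q0. Q0=[P5] Q1=[P1,P2,P3,P4] Q2=[]
t=18-21: P5@Q0 runs 3, rem=2, I/O yield, promote→Q0. Q0=[P5] Q1=[P1,P2,P3,P4] Q2=[]
t=21-23: P5@Q0 runs 2, rem=0, completes. Q0=[] Q1=[P1,P2,P3,P4] Q2=[]
t=23-29: P1@Q1 runs 6, rem=5, quantum used, demote→Q2. Q0=[] Q1=[P2,P3,P4] Q2=[P1]
t=29-34: P2@Q1 runs 5, rem=0, completes. Q0=[] Q1=[P3,P4] Q2=[P1]
t=34-35: P3@Q1 runs 1, rem=0, completes. Q0=[] Q1=[P4] Q2=[P1]
t=35-41: P4@Q1 runs 6, rem=3, quantum used, demote→Q2. Q0=[] Q1=[] Q2=[P1,P4]
t=41-46: P1@Q2 runs 5, rem=0, completes. Q0=[] Q1=[] Q2=[P4]
t=46-49: P4@Q2 runs 3, rem=0, completes. Q0=[] Q1=[] Q2=[]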